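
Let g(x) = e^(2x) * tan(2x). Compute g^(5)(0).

1312

Expand each factor separately, then convolve coefficients.
The coefficient of x^5 in the expansion is 164/15, so g^(5)(0) = 5! * (164/15) = 1312.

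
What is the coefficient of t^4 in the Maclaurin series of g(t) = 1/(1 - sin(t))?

2/3

Plug the Maclaurin series of the inner function into that of the outer and collect terms.
g(0) = 1
g′(0) = 1
g′′(0) = 2
g′′′(0) = 5
g^(4)(0) = 16
So c_4 = g^(4)(0)/4! = 2/3.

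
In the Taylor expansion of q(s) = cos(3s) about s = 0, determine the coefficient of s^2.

-9/2

q(0) = 1
q′(0) = 0
q′′(0) = -9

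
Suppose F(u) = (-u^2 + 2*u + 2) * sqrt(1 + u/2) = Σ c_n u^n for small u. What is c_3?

-19/64

Distribute the polynomial across the series and collect like powers.
F(0) = 2
F′(0) = 5/2
F′′(0) = -9/8
F′′′(0) = -57/32
So c_3 = F′′′(0)/3! = -19/64.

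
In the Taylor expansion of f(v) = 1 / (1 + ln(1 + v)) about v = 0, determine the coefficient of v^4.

11/3

Expand as Σ (-1)^k u^k with u equal to the inner function's series.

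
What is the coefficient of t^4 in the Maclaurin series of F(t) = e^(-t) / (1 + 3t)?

Write out both Maclaurin series and multiply, keeping only the needed powers.
F(0) = 1
F′(0) = -4
F′′(0) = 25
F′′′(0) = -226
F^(4)(0) = 2713
So c_4 = F^(4)(0)/4! = 2713/24.

2713/24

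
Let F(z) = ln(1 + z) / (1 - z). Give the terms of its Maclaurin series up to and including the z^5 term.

47*z^5/60 + 7*z^4/12 + 5*z^3/6 + z^2/2 + z

Expand 1/(denominator) as a geometric series and multiply by the numerator's series.
F(0) = 0
F′(0) = 1
F′′(0) = 1
F′′′(0) = 5
F^(4)(0) = 14
F^(5)(0) = 94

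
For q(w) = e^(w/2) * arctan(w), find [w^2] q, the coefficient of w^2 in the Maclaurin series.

1/2

Take the Cauchy product of the two expansions.
q(0) = 0
q′(0) = 1
q′′(0) = 1
So c_2 = q′′(0)/2! = 1/2.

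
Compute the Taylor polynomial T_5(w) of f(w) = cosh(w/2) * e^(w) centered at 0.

61*w^5/1920 + 41*w^4/384 + 7*w^3/24 + 5*w^2/8 + w + 1

Multiply the two series term by term and collect like powers.
f(0) = 1
f′(0) = 1
f′′(0) = 5/4
f′′′(0) = 7/4
f^(4)(0) = 41/16
f^(5)(0) = 61/16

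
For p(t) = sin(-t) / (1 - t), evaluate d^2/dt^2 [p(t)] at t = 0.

Multiply the two series term by term and collect like powers.
From the series, [t^2] p = -1; multiply by 2! = 2 to get -2.

-2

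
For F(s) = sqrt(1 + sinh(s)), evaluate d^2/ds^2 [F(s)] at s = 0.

Let u equal the inner series; expand the outer function in u and truncate.
The coefficient of s^2 in the expansion is -1/8, so F′′(0) = 2! * (-1/8) = -1/4.

-1/4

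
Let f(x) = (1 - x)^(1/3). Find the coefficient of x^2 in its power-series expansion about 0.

-1/9

f(0) = 1
f′(0) = -1/3
f′′(0) = -2/9
The Taylor polynomial is Σ f^(k)(0)/k! · x^k.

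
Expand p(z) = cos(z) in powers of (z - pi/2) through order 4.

[(z - pi/2)^0] = 0;  [(z - pi/2)^1] = -1;  [(z - pi/2)^2] = 0;  [(z - pi/2)^3] = 1/6;  [(z - pi/2)^4] = 0.

(z - pi/2)^3/6 - (z - pi/2)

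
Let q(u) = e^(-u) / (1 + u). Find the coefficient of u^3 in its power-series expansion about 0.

Take the Cauchy product of the two expansions.
q(0) = 1
q′(0) = -2
q′′(0) = 5
q′′′(0) = -16
So c_3 = q′′′(0)/3! = -8/3.

-8/3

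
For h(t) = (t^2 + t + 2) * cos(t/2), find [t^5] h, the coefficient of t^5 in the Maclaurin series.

Distribute the polynomial across the series and collect like powers.
h(0) = 2
h′(0) = 1
h′′(0) = 3/2
h′′′(0) = -3/4
h^(4)(0) = -23/8
h^(5)(0) = 5/16
Dividing each by k! gives the coefficients c_0, ..., c_5.

1/384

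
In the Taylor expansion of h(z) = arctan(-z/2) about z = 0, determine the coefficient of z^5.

-1/160

h(0) = 0
h′(0) = -1/2
h′′(0) = 0
h′′′(0) = 1/4
h^(4)(0) = 0
h^(5)(0) = -3/4
Dividing each by k! gives the coefficients c_0, ..., c_5.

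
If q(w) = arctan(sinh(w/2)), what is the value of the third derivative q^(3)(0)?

Substitute the inner expansion into the outer series and collect powers.
From the series, [w^3] q = -1/48; multiply by 3! = 6 to get -1/8.

-1/8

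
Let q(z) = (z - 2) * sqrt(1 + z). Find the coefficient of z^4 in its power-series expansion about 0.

9/64

Shift and add copies of the series according to the polynomial's terms.
q(0) = -2
q′(0) = 0
q′′(0) = 3/2
q′′′(0) = -3/2
q^(4)(0) = 27/8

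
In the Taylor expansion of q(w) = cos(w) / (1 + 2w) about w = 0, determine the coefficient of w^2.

Expand each factor separately, then convolve coefficients.
[w^0] = 1;  [w^1] = -2;  [w^2] = 7/2.
So c_2 = q′′(0)/2! = 7/2.

7/2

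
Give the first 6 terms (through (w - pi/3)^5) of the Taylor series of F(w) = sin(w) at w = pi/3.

(w - pi/3)^5/240 + sqrt(3)*(w - pi/3)^4/48 - (w - pi/3)^3/12 - sqrt(3)*(w - pi/3)^2/4 + (w - pi/3)/2 + sqrt(3)/2

F(pi/3) = sqrt(3)/2
F′(pi/3) = 1/2
F′′(pi/3) = -sqrt(3)/2
F′′′(pi/3) = -1/2
F^(4)(pi/3) = sqrt(3)/2
F^(5)(pi/3) = 1/2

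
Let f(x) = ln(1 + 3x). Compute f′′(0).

Differentiate repeatedly and evaluate at the center.
The coefficient of x^2 in the expansion is -9/2, so f′′(0) = 2! * (-9/2) = -9.

-9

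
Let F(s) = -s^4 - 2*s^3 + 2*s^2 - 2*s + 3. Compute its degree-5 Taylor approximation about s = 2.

Compute the successive derivatives at the expansion point and divide by k!.
[(s - 2)^0] = -25;  [(s - 2)^1] = -50;  [(s - 2)^2] = -34;  [(s - 2)^3] = -10;  [(s - 2)^4] = -1;  [(s - 2)^5] = 0.

-(s - 2)^4 - 10*(s - 2)^3 - 34*(s - 2)^2 - 50*(s - 2) - 25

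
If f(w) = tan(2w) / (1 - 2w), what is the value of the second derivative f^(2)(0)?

Expand each factor separately, then convolve coefficients.
The coefficient of w^2 in the expansion is 4, so f′′(0) = 2! * (4) = 8.

8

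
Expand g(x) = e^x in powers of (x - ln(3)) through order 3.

[(x - ln(3))^0] = 3;  [(x - ln(3))^1] = 3;  [(x - ln(3))^2] = 3/2;  [(x - ln(3))^3] = 1/2.

(x - ln(3))^3/2 + 3*(x - ln(3))^2/2 + 3*(x - ln(3)) + 3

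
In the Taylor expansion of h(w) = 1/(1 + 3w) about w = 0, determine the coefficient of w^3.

-27

h(0) = 1
h′(0) = -3
h′′(0) = 18
h′′′(0) = -162
So c_3 = h′′′(0)/3! = -27.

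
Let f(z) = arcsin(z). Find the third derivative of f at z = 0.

From the series, [z^3] f = 1/6; multiply by 3! = 6 to get 1.

1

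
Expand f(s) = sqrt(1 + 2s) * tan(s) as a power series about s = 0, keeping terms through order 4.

Write out both Maclaurin series and multiply, keeping only the needed powers.
f(0) = 0
f′(0) = 1
f′′(0) = 2
f′′′(0) = -1
f^(4)(0) = 20

5*s^4/6 - s^3/6 + s^2 + s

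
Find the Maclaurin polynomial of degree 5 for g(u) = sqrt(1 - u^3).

1 - u^3/2

[u^0] = 1;  [u^1] = 0;  [u^2] = 0;  [u^3] = -1/2;  [u^4] = 0;  [u^5] = 0.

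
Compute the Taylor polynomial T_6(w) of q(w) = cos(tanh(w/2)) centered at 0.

Compose series: expand the inner function first, then feed it into the outer expansion.
q(0) = 1
q′(0) = 0
q′′(0) = -1/4
q′′′(0) = 0
q^(4)(0) = 9/16
q^(5)(0) = 0
q^(6)(0) = -177/64
Then c_k = q^(k)(0)/k! gives each Taylor coefficient.

-59*w^6/15360 + 3*w^4/128 - w^2/8 + 1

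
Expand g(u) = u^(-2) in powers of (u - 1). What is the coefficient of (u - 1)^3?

-4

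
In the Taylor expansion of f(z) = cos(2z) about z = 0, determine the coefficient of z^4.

Apply the Taylor formula c_k = f^(k)(a)/k!.
So c_4 = f^(4)(0)/4! = 2/3.

2/3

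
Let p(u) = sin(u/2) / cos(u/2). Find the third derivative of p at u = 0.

1/4

Invert the denominator's series and multiply.
From the series, [u^3] p = 1/24; multiply by 3! = 6 to get 1/4.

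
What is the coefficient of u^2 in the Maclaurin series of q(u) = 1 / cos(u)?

1/2

Invert the denominator's series and multiply.
q(0) = 1
q′(0) = 0
q′′(0) = 1
The Taylor polynomial is Σ q^(k)(0)/k! · u^k.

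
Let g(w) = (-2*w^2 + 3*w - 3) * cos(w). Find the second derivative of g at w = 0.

-1

Shift and add copies of the series according to the polynomial's terms.
The coefficient of w^2 in the expansion is -1/2, so g′′(0) = 2! * (-1/2) = -1.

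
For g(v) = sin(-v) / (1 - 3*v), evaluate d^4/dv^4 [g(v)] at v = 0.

Use 1/(1 - r) = Σ r^k on the denominator, then take the Cauchy product.
The coefficient of v^4 in the expansion is -53/2, so g^(4)(0) = 4! * (-53/2) = -636.

-636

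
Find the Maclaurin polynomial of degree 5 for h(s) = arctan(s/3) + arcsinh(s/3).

11*s^5/9720 - s^3/54 + 2*s/3

Combine the two series term by term.
[s^0] = 0;  [s^1] = 2/3;  [s^2] = 0;  [s^3] = -1/54;  [s^4] = 0;  [s^5] = 11/9720.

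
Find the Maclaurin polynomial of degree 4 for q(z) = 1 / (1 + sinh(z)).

Expand as Σ (-1)^k u^k with u equal to the inner function's series.
q(0) = 1
q′(0) = -1
q′′(0) = 2
q′′′(0) = -7
q^(4)(0) = 32

4*z^4/3 - 7*z^3/6 + z^2 - z + 1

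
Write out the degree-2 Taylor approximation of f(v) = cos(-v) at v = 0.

1 - v^2/2

f(0) = 1
f′(0) = 0
f′′(0) = -1
The Taylor polynomial is Σ f^(k)(0)/k! · v^k.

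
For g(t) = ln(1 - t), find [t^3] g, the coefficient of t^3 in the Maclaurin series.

-1/3

[t^0] = 0;  [t^1] = -1;  [t^2] = -1/2;  [t^3] = -1/3.
So c_3 = g′′′(0)/3! = -1/3.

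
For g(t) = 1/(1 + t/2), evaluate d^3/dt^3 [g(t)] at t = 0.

-3/4

Differentiate repeatedly and evaluate at the center.
The coefficient of t^3 in the expansion is -1/8, so g′′′(0) = 3! * (-1/8) = -3/4.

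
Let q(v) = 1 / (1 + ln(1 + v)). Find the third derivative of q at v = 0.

Use the geometric series for the reciprocal, then substitute.
The coefficient of v^3 in the expansion is -7/3, so q′′′(0) = 3! * (-7/3) = -14.

-14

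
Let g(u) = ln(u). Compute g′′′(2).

Differentiate repeatedly and evaluate at the center.
The coefficient of (u - 2)^3 in the expansion is 1/24, so g′′′(2) = 3! * (1/24) = 1/4.

1/4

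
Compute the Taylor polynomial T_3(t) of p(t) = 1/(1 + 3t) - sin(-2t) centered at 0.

Expand each term separately and add.
p(0) = 1
p′(0) = -1
p′′(0) = 18
p′′′(0) = -170
Dividing each by k! gives the coefficients c_0, ..., c_3.

-85*t^3/3 + 9*t^2 - t + 1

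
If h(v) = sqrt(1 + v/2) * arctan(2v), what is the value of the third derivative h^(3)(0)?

Multiply the two series term by term and collect like powers.
The coefficient of v^3 in the expansion is -131/48, so h′′′(0) = 3! * (-131/48) = -131/8.

-131/8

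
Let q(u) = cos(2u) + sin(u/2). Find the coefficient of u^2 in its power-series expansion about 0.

Expand each term separately and add.
q(0) = 1
q′(0) = 1/2
q′′(0) = -4

-2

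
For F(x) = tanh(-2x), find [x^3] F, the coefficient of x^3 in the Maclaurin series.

F(0) = 0
F′(0) = -2
F′′(0) = 0
F′′′(0) = 16

8/3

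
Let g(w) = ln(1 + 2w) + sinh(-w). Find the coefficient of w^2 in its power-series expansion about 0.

-2

Combine the two series term by term.
g(0) = 0
g′(0) = 1
g′′(0) = -4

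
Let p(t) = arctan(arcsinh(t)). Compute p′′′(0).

-3

Substitute the inner expansion into the outer series and collect powers.
The coefficient of t^3 in the expansion is -1/2, so p′′′(0) = 3! * (-1/2) = -3.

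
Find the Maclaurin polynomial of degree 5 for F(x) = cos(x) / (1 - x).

13*x^5/24 + 13*x^4/24 + x^3/2 + x^2/2 + x + 1

Expand each factor separately, then convolve coefficients.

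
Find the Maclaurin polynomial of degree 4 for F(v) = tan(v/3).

v^3/81 + v/3

[v^0] = 0;  [v^1] = 1/3;  [v^2] = 0;  [v^3] = 1/81;  [v^4] = 0.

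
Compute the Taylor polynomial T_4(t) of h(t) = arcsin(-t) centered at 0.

-t^3/6 - t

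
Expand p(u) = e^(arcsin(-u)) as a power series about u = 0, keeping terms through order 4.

Let u equal the inner series; expand the outer function in u and truncate.
p(0) = 1
p′(0) = -1
p′′(0) = 1
p′′′(0) = -2
p^(4)(0) = 5
The Taylor polynomial is Σ p^(k)(0)/k! · u^k.

5*u^4/24 - u^3/3 + u^2/2 - u + 1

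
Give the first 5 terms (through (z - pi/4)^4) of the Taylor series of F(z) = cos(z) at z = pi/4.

sqrt(2)*(z - pi/4)^4/48 + sqrt(2)*(z - pi/4)^3/12 - sqrt(2)*(z - pi/4)^2/4 - sqrt(2)*(z - pi/4)/2 + sqrt(2)/2

[(z - pi/4)^0] = sqrt(2)/2;  [(z - pi/4)^1] = -sqrt(2)/2;  [(z - pi/4)^2] = -sqrt(2)/4;  [(z - pi/4)^3] = sqrt(2)/12;  [(z - pi/4)^4] = sqrt(2)/48.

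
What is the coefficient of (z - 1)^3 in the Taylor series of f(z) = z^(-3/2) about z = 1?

-35/16

Apply the Taylor formula c_k = f^(k)(a)/k!.
So c_3 = f′′′(1)/3! = -35/16.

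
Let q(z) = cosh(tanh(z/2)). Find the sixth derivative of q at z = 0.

Let u equal the inner series; expand the outer function in u and truncate.
From the series, [z^6] q = 97/46080; multiply by 6! = 720 to get 97/64.

97/64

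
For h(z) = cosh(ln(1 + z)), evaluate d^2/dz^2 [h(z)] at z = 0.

1

Substitute the inner expansion into the outer series and collect powers.
The coefficient of z^2 in the expansion is 1/2, so h′′(0) = 2! * (1/2) = 1.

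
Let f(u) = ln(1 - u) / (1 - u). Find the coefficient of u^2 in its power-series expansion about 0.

-3/2

Write out both Maclaurin series and multiply, keeping only the needed powers.
[u^0] = 0;  [u^1] = -1;  [u^2] = -3/2.
So c_2 = f′′(0)/2! = -3/2.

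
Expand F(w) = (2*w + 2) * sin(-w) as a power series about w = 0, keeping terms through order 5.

Multiply each power in the prefactor through the base expansion.
F(0) = 0
F′(0) = -2
F′′(0) = -4
F′′′(0) = 2
F^(4)(0) = 8
F^(5)(0) = -2

-w^5/60 + w^4/3 + w^3/3 - 2*w^2 - 2*w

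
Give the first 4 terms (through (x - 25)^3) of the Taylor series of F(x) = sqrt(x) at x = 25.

(x - 25)^3/50000 - (x - 25)^2/1000 + (x - 25)/10 + 5

Compute the successive derivatives at the expansion point and divide by k!.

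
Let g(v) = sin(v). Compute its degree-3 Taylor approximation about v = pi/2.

g(pi/2) = 1
g′(pi/2) = 0
g′′(pi/2) = -1
g′′′(pi/2) = 0

1 - (v - pi/2)^2/2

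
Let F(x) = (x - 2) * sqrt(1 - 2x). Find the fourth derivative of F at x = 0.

Shift and add copies of the series according to the polynomial's terms.
The coefficient of x^4 in the expansion is 3/4, so F^(4)(0) = 4! * (3/4) = 18.

18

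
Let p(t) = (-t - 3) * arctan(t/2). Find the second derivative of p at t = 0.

Multiply each power in the prefactor through the base expansion.
From the series, [t^2] p = -1/2; multiply by 2! = 2 to get -1.

-1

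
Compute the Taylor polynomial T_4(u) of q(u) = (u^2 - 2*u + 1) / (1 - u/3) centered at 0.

Shift and add copies of the series according to the polynomial's terms.
q(0) = 1
q′(0) = -5/3
q′′(0) = 8/9
q′′′(0) = 8/9
q^(4)(0) = 32/27

4*u^4/81 + 4*u^3/27 + 4*u^2/9 - 5*u/3 + 1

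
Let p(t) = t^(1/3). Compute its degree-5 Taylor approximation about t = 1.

22*(t - 1)^5/729 - 10*(t - 1)^4/243 + 5*(t - 1)^3/81 - (t - 1)^2/9 + (t - 1)/3 + 1

Apply the Taylor formula c_k = f^(k)(a)/k!.
p(1) = 1
p′(1) = 1/3
p′′(1) = -2/9
p′′′(1) = 10/27
p^(4)(1) = -80/81
p^(5)(1) = 880/243
The Taylor polynomial is Σ p^(k)(1)/k! · (t - 1)^k.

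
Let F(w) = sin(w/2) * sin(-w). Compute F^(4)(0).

5/2

Write out both Maclaurin series and multiply, keeping only the needed powers.
From the series, [w^4] F = 5/48; multiply by 4! = 24 to get 5/2.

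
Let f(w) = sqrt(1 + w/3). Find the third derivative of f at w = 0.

1/72

The coefficient of w^3 in the expansion is 1/432, so f′′′(0) = 3! * (1/432) = 1/72.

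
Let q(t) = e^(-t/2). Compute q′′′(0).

From the series, [t^3] q = -1/48; multiply by 3! = 6 to get -1/8.

-1/8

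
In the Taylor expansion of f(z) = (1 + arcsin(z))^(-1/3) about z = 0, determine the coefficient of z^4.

53/243

Let u equal the inner series; expand the outer function in u and truncate.
f(0) = 1
f′(0) = -1/3
f′′(0) = 4/9
f′′′(0) = -37/27
f^(4)(0) = 424/81
The Taylor polynomial is Σ f^(k)(0)/k! · z^k.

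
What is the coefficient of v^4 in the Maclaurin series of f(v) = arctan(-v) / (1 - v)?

Multiply the numerator's expansion by the denominator's geometric series.
f(0) = 0
f′(0) = -1
f′′(0) = -2
f′′′(0) = -4
f^(4)(0) = -16
The Taylor polynomial is Σ f^(k)(0)/k! · v^k.

-2/3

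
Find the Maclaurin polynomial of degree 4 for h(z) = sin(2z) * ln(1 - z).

2*z^4/3 - z^3 - 2*z^2

Take the Cauchy product of the two expansions.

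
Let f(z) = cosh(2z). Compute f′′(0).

4

Compute the successive derivatives at the expansion point and divide by k!.
The coefficient of z^2 in the expansion is 2, so f′′(0) = 2! * (2) = 4.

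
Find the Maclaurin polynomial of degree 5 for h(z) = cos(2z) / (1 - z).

Expand 1/(denominator) as a geometric series and multiply by the numerator's series.
h(0) = 1
h′(0) = 1
h′′(0) = -2
h′′′(0) = -6
h^(4)(0) = -8
h^(5)(0) = -40

-z^5/3 - z^4/3 - z^3 - z^2 + z + 1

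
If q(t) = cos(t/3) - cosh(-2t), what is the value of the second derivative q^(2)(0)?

-37/9

Combine the two series term by term.
From the series, [t^2] q = -37/18; multiply by 2! = 2 to get -37/9.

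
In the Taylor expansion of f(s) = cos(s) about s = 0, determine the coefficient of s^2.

f(0) = 1
f′(0) = 0
f′′(0) = -1

-1/2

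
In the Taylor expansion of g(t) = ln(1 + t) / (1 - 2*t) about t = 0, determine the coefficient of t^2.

3/2

Multiply the numerator's expansion by the denominator's geometric series.
g(0) = 0
g′(0) = 1
g′′(0) = 3
Dividing each by k! gives the coefficients c_0, ..., c_2.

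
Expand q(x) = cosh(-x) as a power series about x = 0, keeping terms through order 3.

q(0) = 1
q′(0) = 0
q′′(0) = 1
q′′′(0) = 0

x^2/2 + 1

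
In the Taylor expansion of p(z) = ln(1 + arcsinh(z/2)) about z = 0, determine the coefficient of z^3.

1/48

Substitute the inner expansion into the outer series and collect powers.
So c_3 = p′′′(0)/3! = 1/48.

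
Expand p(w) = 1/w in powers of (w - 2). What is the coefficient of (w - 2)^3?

-1/16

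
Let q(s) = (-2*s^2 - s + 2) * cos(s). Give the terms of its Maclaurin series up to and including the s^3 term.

s^3/2 - 3*s^2 - s + 2

Multiply each power in the prefactor through the base expansion.
[s^0] = 2;  [s^1] = -1;  [s^2] = -3;  [s^3] = 1/2.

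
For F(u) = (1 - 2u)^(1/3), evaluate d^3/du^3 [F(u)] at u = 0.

From the series, [u^3] F = -40/81; multiply by 3! = 6 to get -80/27.

-80/27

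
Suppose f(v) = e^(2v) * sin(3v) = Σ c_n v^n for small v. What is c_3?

3/2

Expand each factor separately, then convolve coefficients.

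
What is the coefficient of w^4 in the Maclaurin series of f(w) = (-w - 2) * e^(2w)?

-8/3

Distribute the polynomial across the series and collect like powers.
f(0) = -2
f′(0) = -5
f′′(0) = -12
f′′′(0) = -28
f^(4)(0) = -64
So c_4 = f^(4)(0)/4! = -8/3.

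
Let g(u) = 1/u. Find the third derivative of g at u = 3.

-2/27

Compute the successive derivatives at the expansion point and divide by k!.
From the series, [(u - 3)^3] g = -1/81; multiply by 3! = 6 to get -2/27.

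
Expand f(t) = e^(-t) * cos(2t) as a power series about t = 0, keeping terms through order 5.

Write out both Maclaurin series and multiply, keeping only the needed powers.
[t^0] = 1;  [t^1] = -1;  [t^2] = -3/2;  [t^3] = 11/6;  [t^4] = -7/24;  [t^5] = -41/120.

-41*t^5/120 - 7*t^4/24 + 11*t^3/6 - 3*t^2/2 - t + 1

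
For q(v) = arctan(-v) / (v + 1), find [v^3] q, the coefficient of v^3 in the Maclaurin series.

-2/3

Use 1/(1 - r) = Σ r^k on the denominator, then take the Cauchy product.
q(0) = 0
q′(0) = -1
q′′(0) = 2
q′′′(0) = -4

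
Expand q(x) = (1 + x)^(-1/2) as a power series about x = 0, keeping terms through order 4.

[x^0] = 1;  [x^1] = -1/2;  [x^2] = 3/8;  [x^3] = -5/16;  [x^4] = 35/128.

35*x^4/128 - 5*x^3/16 + 3*x^2/8 - x/2 + 1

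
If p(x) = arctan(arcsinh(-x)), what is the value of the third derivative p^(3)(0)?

Plug the Maclaurin series of the inner function into that of the outer and collect terms.
The coefficient of x^3 in the expansion is 1/2, so p′′′(0) = 3! * (1/2) = 3.

3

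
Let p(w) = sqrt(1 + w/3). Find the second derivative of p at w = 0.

The coefficient of w^2 in the expansion is -1/72, so p′′(0) = 2! * (-1/72) = -1/36.

-1/36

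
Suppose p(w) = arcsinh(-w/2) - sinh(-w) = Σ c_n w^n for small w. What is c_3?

3/16

Expand each term separately and add.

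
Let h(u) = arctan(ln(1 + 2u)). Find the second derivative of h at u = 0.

-4

Let u equal the inner series; expand the outer function in u and truncate.
From the series, [u^2] h = -2; multiply by 2! = 2 to get -4.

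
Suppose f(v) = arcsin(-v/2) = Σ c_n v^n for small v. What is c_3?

-1/48

f(0) = 0
f′(0) = -1/2
f′′(0) = 0
f′′′(0) = -1/8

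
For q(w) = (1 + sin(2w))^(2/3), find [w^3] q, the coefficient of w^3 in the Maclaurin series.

-40/81

Plug the Maclaurin series of the inner function into that of the outer and collect terms.
[w^0] = 1;  [w^1] = 4/3;  [w^2] = -4/9;  [w^3] = -40/81.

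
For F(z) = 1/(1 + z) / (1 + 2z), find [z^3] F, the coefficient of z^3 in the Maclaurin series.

Multiply the two series term by term and collect like powers.
F(0) = 1
F′(0) = -3
F′′(0) = 14
F′′′(0) = -90

-15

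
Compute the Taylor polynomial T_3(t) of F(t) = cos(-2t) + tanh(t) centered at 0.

Expand each term separately and add.
F(0) = 1
F′(0) = 1
F′′(0) = -4
F′′′(0) = -2

-t^3/3 - 2*t^2 + t + 1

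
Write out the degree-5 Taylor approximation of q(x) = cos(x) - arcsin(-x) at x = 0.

3*x^5/40 + x^4/24 + x^3/6 - x^2/2 + x + 1

Expand each term separately and add.
q(0) = 1
q′(0) = 1
q′′(0) = -1
q′′′(0) = 1
q^(4)(0) = 1
q^(5)(0) = 9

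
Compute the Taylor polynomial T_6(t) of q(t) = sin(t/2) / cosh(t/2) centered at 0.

3*t^5/320 - t^3/12 + t/2

Write the quotient as an unknown series and match coefficients against numerator = denominator · series.
q(0) = 0
q′(0) = 1/2
q′′(0) = 0
q′′′(0) = -1/2
q^(4)(0) = 0
q^(5)(0) = 9/8
q^(6)(0) = 0
Then c_k = q^(k)(0)/k! gives each Taylor coefficient.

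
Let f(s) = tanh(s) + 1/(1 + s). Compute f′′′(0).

Add the two expansions coefficient-wise.
From the series, [s^3] f = -4/3; multiply by 3! = 6 to get -8.

-8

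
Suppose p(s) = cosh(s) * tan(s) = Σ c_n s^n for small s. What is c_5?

41/120

Take the Cauchy product of the two expansions.
p(0) = 0
p′(0) = 1
p′′(0) = 0
p′′′(0) = 5
p^(4)(0) = 0
p^(5)(0) = 41
Dividing each by k! gives the coefficients c_0, ..., c_5.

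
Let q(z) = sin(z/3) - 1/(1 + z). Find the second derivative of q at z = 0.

-2

Add the two expansions coefficient-wise.
The coefficient of z^2 in the expansion is -1, so q′′(0) = 2! * (-1) = -2.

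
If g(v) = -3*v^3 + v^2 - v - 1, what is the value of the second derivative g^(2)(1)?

The coefficient of (v - 1)^2 in the expansion is -8, so g′′(1) = 2! * (-8) = -16.

-16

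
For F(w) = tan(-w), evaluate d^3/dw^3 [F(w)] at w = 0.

-2

The coefficient of w^3 in the expansion is -1/3, so F′′′(0) = 3! * (-1/3) = -2.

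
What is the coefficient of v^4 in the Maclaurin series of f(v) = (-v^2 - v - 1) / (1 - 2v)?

Shift and add copies of the series according to the polynomial's terms.
f(0) = -1
f′(0) = -3
f′′(0) = -14
f′′′(0) = -84
f^(4)(0) = -672
So c_4 = f^(4)(0)/4! = -28.

-28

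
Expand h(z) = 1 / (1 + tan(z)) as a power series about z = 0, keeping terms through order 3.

Use the geometric series for the reciprocal, then substitute.
[z^0] = 1;  [z^1] = -1;  [z^2] = 1;  [z^3] = -4/3.

-4*z^3/3 + z^2 - z + 1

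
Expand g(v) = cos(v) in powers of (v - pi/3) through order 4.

g(pi/3) = 1/2
g′(pi/3) = -sqrt(3)/2
g′′(pi/3) = -1/2
g′′′(pi/3) = sqrt(3)/2
g^(4)(pi/3) = 1/2
The Taylor polynomial is Σ g^(k)(pi/3)/k! · (v - pi/3)^k.

(v - pi/3)^4/48 + sqrt(3)*(v - pi/3)^3/12 - (v - pi/3)^2/4 - sqrt(3)*(v - pi/3)/2 + 1/2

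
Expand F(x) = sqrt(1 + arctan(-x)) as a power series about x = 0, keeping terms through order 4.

Let u equal the inner series; expand the outer function in u and truncate.
[x^0] = 1;  [x^1] = -1/2;  [x^2] = -1/8;  [x^3] = 5/48;  [x^4] = 17/384.

17*x^4/384 + 5*x^3/48 - x^2/8 - x/2 + 1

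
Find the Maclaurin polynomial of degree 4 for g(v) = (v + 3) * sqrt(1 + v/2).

Shift and add copies of the series according to the polynomial's terms.
g(0) = 3
g′(0) = 7/4
g′′(0) = 5/16
g′′′(0) = -3/64
g^(4)(0) = 3/256
Then c_k = g^(k)(0)/k! gives each Taylor coefficient.

v^4/2048 - v^3/128 + 5*v^2/32 + 7*v/4 + 3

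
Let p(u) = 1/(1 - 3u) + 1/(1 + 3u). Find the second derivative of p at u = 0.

36

Combine the two series term by term.
From the series, [u^2] p = 18; multiply by 2! = 2 to get 36.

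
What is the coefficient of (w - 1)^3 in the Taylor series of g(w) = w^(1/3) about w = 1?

[(w - 1)^0] = 1;  [(w - 1)^1] = 1/3;  [(w - 1)^2] = -1/9;  [(w - 1)^3] = 5/81.
So c_3 = g′′′(1)/3! = 5/81.

5/81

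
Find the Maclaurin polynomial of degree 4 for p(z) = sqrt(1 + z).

Apply the Taylor formula c_k = f^(k)(a)/k!.

-5*z^4/128 + z^3/16 - z^2/8 + z/2 + 1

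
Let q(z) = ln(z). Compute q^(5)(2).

From the series, [(z - 2)^5] q = 1/160; multiply by 5! = 120 to get 3/4.

3/4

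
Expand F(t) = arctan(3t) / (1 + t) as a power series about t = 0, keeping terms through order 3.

-6*t^3 - 3*t^2 + 3*t

Take the Cauchy product of the two expansions.
F(0) = 0
F′(0) = 3
F′′(0) = -6
F′′′(0) = -36
Dividing each by k! gives the coefficients c_0, ..., c_3.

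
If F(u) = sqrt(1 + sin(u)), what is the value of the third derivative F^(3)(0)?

Plug the Maclaurin series of the inner function into that of the outer and collect terms.
The coefficient of u^3 in the expansion is -1/48, so F′′′(0) = 3! * (-1/48) = -1/8.

-1/8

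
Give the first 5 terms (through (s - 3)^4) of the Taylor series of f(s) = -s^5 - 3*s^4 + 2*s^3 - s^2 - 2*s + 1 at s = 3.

-18*(s - 3)^4 - 124*(s - 3)^3 - 415*(s - 3)^2 - 683*(s - 3) - 446

[(s - 3)^0] = -446;  [(s - 3)^1] = -683;  [(s - 3)^2] = -415;  [(s - 3)^3] = -124;  [(s - 3)^4] = -18.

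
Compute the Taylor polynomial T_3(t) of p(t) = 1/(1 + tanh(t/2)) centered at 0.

Compose series: expand the inner function first, then feed it into the outer expansion.
p(0) = 1
p′(0) = -1/2
p′′(0) = 1/2
p′′′(0) = -1/2

-t^3/12 + t^2/4 - t/2 + 1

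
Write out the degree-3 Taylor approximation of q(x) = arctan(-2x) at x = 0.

8*x^3/3 - 2*x

q(0) = 0
q′(0) = -2
q′′(0) = 0
q′′′(0) = 16
Then c_k = q^(k)(0)/k! gives each Taylor coefficient.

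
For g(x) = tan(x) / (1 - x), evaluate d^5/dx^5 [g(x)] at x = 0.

176

Expand each factor separately, then convolve coefficients.
The coefficient of x^5 in the expansion is 22/15, so g^(5)(0) = 5! * (22/15) = 176.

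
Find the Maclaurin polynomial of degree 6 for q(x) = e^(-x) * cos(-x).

x^5/30 - x^4/6 + x^3/3 - x + 1

Take the Cauchy product of the two expansions.
q(0) = 1
q′(0) = -1
q′′(0) = 0
q′′′(0) = 2
q^(4)(0) = -4
q^(5)(0) = 4
q^(6)(0) = 0
The Taylor polynomial is Σ q^(k)(0)/k! · x^k.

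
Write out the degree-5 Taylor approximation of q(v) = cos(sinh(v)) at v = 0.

Plug the Maclaurin series of the inner function into that of the outer and collect terms.
q(0) = 1
q′(0) = 0
q′′(0) = -1
q′′′(0) = 0
q^(4)(0) = -3
q^(5)(0) = 0
Dividing each by k! gives the coefficients c_0, ..., c_5.

-v^4/8 - v^2/2 + 1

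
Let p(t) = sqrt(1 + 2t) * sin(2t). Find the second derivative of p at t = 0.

4

Take the Cauchy product of the two expansions.
The coefficient of t^2 in the expansion is 2, so p′′(0) = 2! * (2) = 4.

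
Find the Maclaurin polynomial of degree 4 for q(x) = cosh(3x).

q(0) = 1
q′(0) = 0
q′′(0) = 9
q′′′(0) = 0
q^(4)(0) = 81

27*x^4/8 + 9*x^2/2 + 1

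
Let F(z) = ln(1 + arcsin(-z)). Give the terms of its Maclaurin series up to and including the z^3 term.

Substitute the inner expansion into the outer series and collect powers.
F(0) = 0
F′(0) = -1
F′′(0) = -1
F′′′(0) = -3

-z^3/2 - z^2/2 - z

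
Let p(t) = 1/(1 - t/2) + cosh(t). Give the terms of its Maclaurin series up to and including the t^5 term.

Add the two expansions coefficient-wise.

t^5/32 + 5*t^4/48 + t^3/8 + 3*t^2/4 + t/2 + 2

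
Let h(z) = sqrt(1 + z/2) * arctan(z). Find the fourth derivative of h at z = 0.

Expand each factor separately, then convolve coefficients.
The coefficient of z^4 in the expansion is -29/384, so h^(4)(0) = 4! * (-29/384) = -29/16.

-29/16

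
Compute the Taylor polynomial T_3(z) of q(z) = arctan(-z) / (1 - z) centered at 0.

Multiply the two series term by term and collect like powers.
q(0) = 0
q′(0) = -1
q′′(0) = -2
q′′′(0) = -4
Dividing each by k! gives the coefficients c_0, ..., c_3.

-2*z^3/3 - z^2 - z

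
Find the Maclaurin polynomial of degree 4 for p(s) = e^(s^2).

p(0) = 1
p′(0) = 0
p′′(0) = 2
p′′′(0) = 0
p^(4)(0) = 12
Then c_k = p^(k)(0)/k! gives each Taylor coefficient.

s^4/2 + s^2 + 1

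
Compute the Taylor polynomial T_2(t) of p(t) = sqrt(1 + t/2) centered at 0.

Use the known series and substitute for the argument.
[t^0] = 1;  [t^1] = 1/4;  [t^2] = -1/32.

-t^2/32 + t/4 + 1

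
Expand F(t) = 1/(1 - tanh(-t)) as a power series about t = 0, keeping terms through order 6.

Substitute the inner expansion into the outer series and collect powers.

2*t^6/45 - 2*t^5/15 + t^4/3 - 2*t^3/3 + t^2 - t + 1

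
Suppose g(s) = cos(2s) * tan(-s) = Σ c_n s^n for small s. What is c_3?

Multiply the two series term by term and collect like powers.
[s^0] = 0;  [s^1] = -1;  [s^2] = 0;  [s^3] = 5/3.

5/3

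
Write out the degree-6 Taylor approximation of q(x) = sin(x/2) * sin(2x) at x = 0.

931*x^6/5760 - 17*x^4/24 + x^2

Take the Cauchy product of the two expansions.
q(0) = 0
q′(0) = 0
q′′(0) = 2
q′′′(0) = 0
q^(4)(0) = -17
q^(5)(0) = 0
q^(6)(0) = 931/8
Dividing each by k! gives the coefficients c_0, ..., c_6.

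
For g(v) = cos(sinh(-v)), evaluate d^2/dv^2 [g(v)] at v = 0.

Let u equal the inner series; expand the outer function in u and truncate.
The coefficient of v^2 in the expansion is -1/2, so g′′(0) = 2! * (-1/2) = -1.

-1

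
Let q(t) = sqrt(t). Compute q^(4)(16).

-15/262144

Differentiate repeatedly and evaluate at the center.
The coefficient of (t - 16)^4 in the expansion is -5/2097152, so q^(4)(16) = 4! * (-5/2097152) = -15/262144.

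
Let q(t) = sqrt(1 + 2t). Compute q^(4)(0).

From the series, [t^4] q = -5/8; multiply by 4! = 24 to get -15.

-15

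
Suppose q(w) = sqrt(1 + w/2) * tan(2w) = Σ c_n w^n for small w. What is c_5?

Take the Cauchy product of the two expansions.
[w^0] = 0;  [w^1] = 2;  [w^2] = 1/2;  [w^3] = 125/48;  [w^4] = 131/192;  [w^5] = 64181/15360.

64181/15360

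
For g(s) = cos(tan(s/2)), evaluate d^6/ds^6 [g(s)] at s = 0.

Plug the Maclaurin series of the inner function into that of the outer and collect terms.
The coefficient of s^6 in the expansion is -97/46080, so g^(6)(0) = 6! * (-97/46080) = -97/64.

-97/64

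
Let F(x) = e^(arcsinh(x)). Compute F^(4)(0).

Let u equal the inner series; expand the outer function in u and truncate.
From the series, [x^4] F = -1/8; multiply by 4! = 24 to get -3.

-3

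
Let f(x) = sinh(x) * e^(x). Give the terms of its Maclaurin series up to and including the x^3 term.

2*x^3/3 + x^2 + x

Take the Cauchy product of the two expansions.
f(0) = 0
f′(0) = 1
f′′(0) = 2
f′′′(0) = 4
Then c_k = f^(k)(0)/k! gives each Taylor coefficient.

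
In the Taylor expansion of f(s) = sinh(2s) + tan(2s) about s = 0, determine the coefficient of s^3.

Combine the two series term by term.
f(0) = 0
f′(0) = 4
f′′(0) = 0
f′′′(0) = 24
So c_3 = f′′′(0)/3! = 4.

4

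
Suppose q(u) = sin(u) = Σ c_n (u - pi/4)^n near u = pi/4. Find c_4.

sqrt(2)/48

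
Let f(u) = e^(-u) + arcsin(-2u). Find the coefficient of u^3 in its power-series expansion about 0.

-3/2

Add the two expansions coefficient-wise.
f(0) = 1
f′(0) = -3
f′′(0) = 1
f′′′(0) = -9
The Taylor polynomial is Σ f^(k)(0)/k! · u^k.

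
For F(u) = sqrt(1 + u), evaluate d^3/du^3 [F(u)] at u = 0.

3/8

Apply the Taylor formula c_k = f^(k)(a)/k!.
The coefficient of u^3 in the expansion is 1/16, so F′′′(0) = 3! * (1/16) = 3/8.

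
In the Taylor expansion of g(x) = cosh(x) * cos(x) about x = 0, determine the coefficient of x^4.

Expand each factor separately, then convolve coefficients.
So c_4 = g^(4)(0)/4! = -1/6.

-1/6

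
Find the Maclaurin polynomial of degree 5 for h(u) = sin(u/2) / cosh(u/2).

Invert the denominator's series and multiply.

3*u^5/320 - u^3/12 + u/2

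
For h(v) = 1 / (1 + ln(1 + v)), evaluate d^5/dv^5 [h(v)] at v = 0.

-694

Expand as Σ (-1)^k u^k with u equal to the inner function's series.
The coefficient of v^5 in the expansion is -347/60, so h^(5)(0) = 5! * (-347/60) = -694.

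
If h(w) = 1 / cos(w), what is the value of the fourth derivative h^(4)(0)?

Write the quotient as an unknown series and match coefficients against numerator = denominator · series.
The coefficient of w^4 in the expansion is 5/24, so h^(4)(0) = 4! * (5/24) = 5.

5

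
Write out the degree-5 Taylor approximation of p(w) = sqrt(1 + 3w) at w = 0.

1701*w^5/256 - 405*w^4/128 + 27*w^3/16 - 9*w^2/8 + 3*w/2 + 1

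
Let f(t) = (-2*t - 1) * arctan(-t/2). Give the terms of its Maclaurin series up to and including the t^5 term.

t^5/160 - t^4/12 - t^3/24 + t^2 + t/2

Shift and add copies of the series according to the polynomial's terms.
[t^0] = 0;  [t^1] = 1/2;  [t^2] = 1;  [t^3] = -1/24;  [t^4] = -1/12;  [t^5] = 1/160.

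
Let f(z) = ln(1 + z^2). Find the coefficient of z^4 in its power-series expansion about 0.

[z^0] = 0;  [z^1] = 0;  [z^2] = 1;  [z^3] = 0;  [z^4] = -1/2.

-1/2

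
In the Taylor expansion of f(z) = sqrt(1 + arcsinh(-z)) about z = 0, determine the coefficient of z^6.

Substitute the inner expansion into the outer series and collect powers.
f(0) = 1
f′(0) = -1/2
f′′(0) = -1/4
f′′′(0) = 1/8
f^(4)(0) = 1/16
f^(5)(0) = -129/32
f^(6)(0) = -769/64

-769/46080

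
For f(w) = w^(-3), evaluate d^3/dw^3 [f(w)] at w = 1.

-60

The coefficient of (w - 1)^3 in the expansion is -10, so f′′′(1) = 3! * (-10) = -60.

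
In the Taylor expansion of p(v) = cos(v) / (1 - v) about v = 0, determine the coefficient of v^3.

1/2

Take the Cauchy product of the two expansions.
p(0) = 1
p′(0) = 1
p′′(0) = 1
p′′′(0) = 3
So c_3 = p′′′(0)/3! = 1/2.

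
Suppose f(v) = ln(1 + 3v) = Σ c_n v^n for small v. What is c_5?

243/5

[v^0] = 0;  [v^1] = 3;  [v^2] = -9/2;  [v^3] = 9;  [v^4] = -81/4;  [v^5] = 243/5.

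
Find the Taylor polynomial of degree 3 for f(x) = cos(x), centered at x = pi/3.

sqrt(3)*(x - pi/3)^3/12 - (x - pi/3)^2/4 - sqrt(3)*(x - pi/3)/2 + 1/2

Differentiate repeatedly and evaluate at the center.
[(x - pi/3)^0] = 1/2;  [(x - pi/3)^1] = -sqrt(3)/2;  [(x - pi/3)^2] = -1/4;  [(x - pi/3)^3] = sqrt(3)/12.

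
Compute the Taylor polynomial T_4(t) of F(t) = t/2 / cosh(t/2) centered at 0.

-t^3/16 + t/2

Divide the numerator series by the denominator series (power-series long division).
[t^0] = 0;  [t^1] = 1/2;  [t^2] = 0;  [t^3] = -1/16;  [t^4] = 0.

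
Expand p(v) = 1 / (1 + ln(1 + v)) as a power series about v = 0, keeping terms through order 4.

11*v^4/3 - 7*v^3/3 + 3*v^2/2 - v + 1

Write 1/(1+u) = 1 - u + u^2 - u^3 + ... and substitute the series for u.
p(0) = 1
p′(0) = -1
p′′(0) = 3
p′′′(0) = -14
p^(4)(0) = 88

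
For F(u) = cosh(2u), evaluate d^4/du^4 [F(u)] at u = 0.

16

Apply the Taylor formula c_k = f^(k)(a)/k!.
From the series, [u^4] F = 2/3; multiply by 4! = 24 to get 16.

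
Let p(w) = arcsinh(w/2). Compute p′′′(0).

The coefficient of w^3 in the expansion is -1/48, so p′′′(0) = 3! * (-1/48) = -1/8.

-1/8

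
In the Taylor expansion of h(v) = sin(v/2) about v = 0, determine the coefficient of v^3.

-1/48

[v^0] = 0;  [v^1] = 1/2;  [v^2] = 0;  [v^3] = -1/48.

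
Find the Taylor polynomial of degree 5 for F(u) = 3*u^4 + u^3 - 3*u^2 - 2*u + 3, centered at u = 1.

3*(u - 1)^4 + 13*(u - 1)^3 + 18*(u - 1)^2 + 7*(u - 1) + 2

F(1) = 2
F′(1) = 7
F′′(1) = 36
F′′′(1) = 78
F^(4)(1) = 72
F^(5)(1) = 0
The Taylor polynomial is Σ F^(k)(1)/k! · (u - 1)^k.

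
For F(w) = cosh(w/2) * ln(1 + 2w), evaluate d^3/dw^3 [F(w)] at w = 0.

35/2

Write out both Maclaurin series and multiply, keeping only the needed powers.
The coefficient of w^3 in the expansion is 35/12, so F′′′(0) = 3! * (35/12) = 35/2.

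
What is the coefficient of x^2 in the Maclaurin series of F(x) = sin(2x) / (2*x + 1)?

Expand 1/(denominator) as a geometric series and multiply by the numerator's series.
[x^0] = 0;  [x^1] = 2;  [x^2] = -4.
So c_2 = F′′(0)/2! = -4.

-4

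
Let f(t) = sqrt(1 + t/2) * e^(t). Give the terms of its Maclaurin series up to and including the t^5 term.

1949*t^5/122880 + 449*t^4/6144 + 103*t^3/384 + 23*t^2/32 + 5*t/4 + 1

Multiply the two series term by term and collect like powers.
f(0) = 1
f′(0) = 5/4
f′′(0) = 23/16
f′′′(0) = 103/64
f^(4)(0) = 449/256
f^(5)(0) = 1949/1024
Dividing each by k! gives the coefficients c_0, ..., c_5.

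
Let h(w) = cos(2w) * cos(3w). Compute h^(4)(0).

Write out both Maclaurin series and multiply, keeping only the needed powers.
From the series, [w^4] h = 313/24; multiply by 4! = 24 to get 313.

313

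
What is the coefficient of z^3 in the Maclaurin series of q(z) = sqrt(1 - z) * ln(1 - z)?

Multiply the two series term by term and collect like powers.
q(0) = 0
q′(0) = -1
q′′(0) = 0
q′′′(0) = 1/4
So c_3 = q′′′(0)/3! = 1/24.

1/24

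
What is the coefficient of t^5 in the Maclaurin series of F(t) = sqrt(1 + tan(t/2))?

Let u equal the inner series; expand the outer function in u and truncate.
F(0) = 1
F′(0) = 1/4
F′′(0) = -1/16
F′′′(0) = 11/64
F^(4)(0) = -47/256
F^(5)(0) = 601/1024

601/122880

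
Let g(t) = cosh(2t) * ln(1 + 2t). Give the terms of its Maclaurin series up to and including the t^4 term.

Write out both Maclaurin series and multiply, keeping only the needed powers.
g(0) = 0
g′(0) = 2
g′′(0) = -4
g′′′(0) = 40
g^(4)(0) = -192

-8*t^4 + 20*t^3/3 - 2*t^2 + 2*t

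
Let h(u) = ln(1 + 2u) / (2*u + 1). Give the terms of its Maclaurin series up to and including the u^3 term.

Multiply the numerator's expansion by the denominator's geometric series.
[u^0] = 0;  [u^1] = 2;  [u^2] = -6;  [u^3] = 44/3.

44*u^3/3 - 6*u^2 + 2*u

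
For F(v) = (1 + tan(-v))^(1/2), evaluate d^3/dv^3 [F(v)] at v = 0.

-11/8

Plug the Maclaurin series of the inner function into that of the outer and collect terms.
The coefficient of v^3 in the expansion is -11/48, so F′′′(0) = 3! * (-11/48) = -11/8.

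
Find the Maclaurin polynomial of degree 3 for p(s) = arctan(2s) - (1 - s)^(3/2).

Expand each term separately and add.
p(0) = -1
p′(0) = 7/2
p′′(0) = -3/4
p′′′(0) = -131/8
The Taylor polynomial is Σ p^(k)(0)/k! · s^k.

-131*s^3/48 - 3*s^2/8 + 7*s/2 - 1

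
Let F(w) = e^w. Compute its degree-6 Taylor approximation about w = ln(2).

(w - ln(2))^6/360 + (w - ln(2))^5/60 + (w - ln(2))^4/12 + (w - ln(2))^3/3 + (w - ln(2))^2 + 2*(w - ln(2)) + 2

F(ln(2)) = 2
F′(ln(2)) = 2
F′′(ln(2)) = 2
F′′′(ln(2)) = 2
F^(4)(ln(2)) = 2
F^(5)(ln(2)) = 2
F^(6)(ln(2)) = 2
Then c_k = F^(k)(ln(2))/k! gives each Taylor coefficient.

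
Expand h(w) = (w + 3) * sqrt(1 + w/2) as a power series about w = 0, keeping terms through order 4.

w^4/2048 - w^3/128 + 5*w^2/32 + 7*w/4 + 3

Shift and add copies of the series according to the polynomial's terms.
h(0) = 3
h′(0) = 7/4
h′′(0) = 5/16
h′′′(0) = -3/64
h^(4)(0) = 3/256
Dividing each by k! gives the coefficients c_0, ..., c_4.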